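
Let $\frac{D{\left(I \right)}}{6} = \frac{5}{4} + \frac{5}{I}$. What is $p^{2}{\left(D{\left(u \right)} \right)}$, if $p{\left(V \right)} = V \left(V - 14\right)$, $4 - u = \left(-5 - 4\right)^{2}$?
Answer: $\frac{1349767622025}{562448656} \approx 2399.8$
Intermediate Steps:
$u = -77$ ($u = 4 - \left(-5 - 4\right)^{2} = 4 - \left(-9\right)^{2} = 4 - 81 = -77$)
$D{\left(I \right)} = \frac{15}{2} + \frac{30}{I}$ ($D{\left(I \right)} = 6 \left(\frac{5}{4} + \frac{5}{I}\right) = \frac{15}{2} + \frac{30}{I}$)
$p{\left(V \right)} = V \left(-14 + V\right)$
$p^{2}{\left(D{\left(u \right)} \right)} = \left(\left(\frac{15}{2} + \frac{30}{-77}\right) \left(-14 + \left(\frac{15}{2} + \frac{30}{-77}\right)\right)\right)^{2} = \left(\left(\frac{15}{2} + 30 \left(- \frac{1}{77}\right)\right) \left(-14 + \left(\frac{15}{2} + 30 \left(- \frac{1}{77}\right)\right)\right)\right)^{2} = \left(\left(\frac{15}{2} - \frac{30}{77}\right) \left(-14 + \left(\frac{15}{2} - \frac{30}{77}\right)\right)\right)^{2} = \left(\frac{1095 \left(-14 + \frac{1095}{154}\right)}{154}\right)^{2} = \left(\frac{1095}{154} \left(- \frac{1061}{154}\right)\right)^{2} = \left(- \frac{1161795}{23716}\right)^{2} = \frac{1349767622025}{562448656}$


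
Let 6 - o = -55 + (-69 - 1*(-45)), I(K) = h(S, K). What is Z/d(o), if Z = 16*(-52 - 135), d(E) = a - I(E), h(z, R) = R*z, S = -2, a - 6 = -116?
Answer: -748/15 ≈ -49.867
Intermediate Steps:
a = -110 (a = 6 - 116 = -110)
I(K) = -2*K (I(K) = K*(-2) = -2*K)
o = 85 (o = 6 - (-55 + (-69 - 1*(-45))) = 6 - (-55 + (-69 + 45)) = 6 - (-55 - 24) = 6 - 1*(-79) = 6 + 79 = 85)
d(E) = -110 + 2*E (d(E) = -110 - (-2)*E = -110 + 2*E)
Z = -2992 (Z = 16*(-187) = -2992)
Z/d(o) = -2992/(-110 + 2*85) = -2992/(-110 + 170) = -2992/60 = -2992*1/60 = -748/15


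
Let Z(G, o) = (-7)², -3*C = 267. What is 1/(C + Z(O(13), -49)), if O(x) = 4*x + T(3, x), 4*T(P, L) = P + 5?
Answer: -1/40 ≈ -0.025000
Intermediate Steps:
T(P, L) = 5/4 + P/4 (T(P, L) = (P + 5)/4 = (5 + P)/4 = 5/4 + P/4)
C = -89 (C = -⅓*267 = -89)
O(x) = 2 + 4*x (O(x) = 4*x + (5/4 + (¼)*3) = 4*x + (5/4 + ¾) = 4*x + 2 = 2 + 4*x)
Z(G, o) = 49
1/(C + Z(O(13), -49)) = 1/(-89 + 49) = 1/(-40) = -1/40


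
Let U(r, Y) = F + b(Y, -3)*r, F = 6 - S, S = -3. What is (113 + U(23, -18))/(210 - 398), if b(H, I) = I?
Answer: -53/188 ≈ -0.28191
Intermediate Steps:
F = 9 (F = 6 - 1*(-3) = 6 + 3 = 9)
U(r, Y) = 9 - 3*r
(113 + U(23, -18))/(210 - 398) = (113 + (9 - 3*23))/(210 - 398) = (113 + (9 - 69))/(-188) = (113 - 60)*(-1/188) = 53*(-1/188) = -53/188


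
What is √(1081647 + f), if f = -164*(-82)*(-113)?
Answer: I*√437977 ≈ 661.8*I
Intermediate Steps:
f = -1519624 (f = 13448*(-113) = -1519624)
√(1081647 + f) = √(1081647 - 1519624) = √(-437977) = I*√437977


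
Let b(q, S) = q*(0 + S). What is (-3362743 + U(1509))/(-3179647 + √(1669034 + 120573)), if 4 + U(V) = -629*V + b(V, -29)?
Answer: 13849489868843/10110153255002 + 100180387*√3383/10110153255002 ≈ 1.3704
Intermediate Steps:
b(q, S) = S*q (b(q, S) = q*S = S*q)
U(V) = -4 - 658*V (U(V) = -4 + (-629*V - 29*V) = -4 - 658*V)
(-3362743 + U(1509))/(-3179647 + √(1669034 + 120573)) = (-3362743 + (-4 - 658*1509))/(-3179647 + √(1669034 + 120573)) = (-3362743 + (-4 - 992922))/(-3179647 + √1789607) = (-3362743 - 992926)/(-3179647 + 23*√3383) = -4355669/(-3179647 + 23*√3383)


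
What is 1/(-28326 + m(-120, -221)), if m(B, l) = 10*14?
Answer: -1/28186 ≈ -3.5479e-5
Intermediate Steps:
m(B, l) = 140
1/(-28326 + m(-120, -221)) = 1/(-28326 + 140) = 1/(-28186) = -1/28186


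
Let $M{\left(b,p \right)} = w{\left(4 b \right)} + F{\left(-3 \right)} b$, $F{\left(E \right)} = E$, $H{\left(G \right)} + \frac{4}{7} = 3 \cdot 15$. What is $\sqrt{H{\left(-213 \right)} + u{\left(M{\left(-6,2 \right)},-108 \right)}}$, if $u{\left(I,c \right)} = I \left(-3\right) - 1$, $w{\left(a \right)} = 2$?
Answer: $\frac{2 i \sqrt{203}}{7} \approx 4.0708 i$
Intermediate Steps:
$H{\left(G \right)} = \frac{311}{7}$ ($H{\left(G \right)} = - \frac{4}{7} + 3 \cdot 15 = - \frac{4}{7} + 45 = \frac{311}{7}$)
$M{\left(b,p \right)} = 2 - 3 b$
$u{\left(I,c \right)} = -1 - 3 I$ ($u{\left(I,c \right)} = - 3 I - 1 = -1 - 3 I$)
$\sqrt{H{\left(-213 \right)} + u{\left(M{\left(-6,2 \right)},-108 \right)}} = \sqrt{\frac{311}{7} - \left(1 + 3 \left(2 - -18\right)\right)} = \sqrt{\frac{311}{7} - \left(1 + 3 \left(2 + 18\right)\right)} = \sqrt{\frac{311}{7} - 61} = \sqrt{- \frac{116}{7}} = \frac{2 i \sqrt{203}}{7}$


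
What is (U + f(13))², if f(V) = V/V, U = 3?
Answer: 16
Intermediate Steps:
f(V) = 1
(U + f(13))² = (3 + 1)² = 4² = 16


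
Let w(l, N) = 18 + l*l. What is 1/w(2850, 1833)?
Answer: 1/8122518 ≈ 1.2311e-7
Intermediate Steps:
w(l, N) = 18 + l²
1/w(2850, 1833) = 1/(18 + 2850²) = 1/(18 + 8122500) = 1/8122518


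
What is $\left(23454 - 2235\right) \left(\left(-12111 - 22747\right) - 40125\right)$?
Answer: $-1591064277$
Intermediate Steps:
$\left(23454 - 2235\right) \left(\left(-12111 - 22747\right) - 40125\right) = 21219 \left(\left(-12111 - 22747\right) - 40125\right) = 21219 \left(-34858 - 40125\right) = 21219 \left(-74983\right) = -1591064277$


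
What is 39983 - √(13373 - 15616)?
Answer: 39983 - I*√2243 ≈ 39983.0 - 47.36*I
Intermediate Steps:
39983 - √(13373 - 15616) = 39983 - √(-2243) = 39983 - I*√2243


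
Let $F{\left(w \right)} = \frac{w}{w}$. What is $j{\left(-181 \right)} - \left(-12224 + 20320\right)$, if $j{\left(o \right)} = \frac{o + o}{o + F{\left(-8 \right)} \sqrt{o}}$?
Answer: $- \frac{736555}{91} + \frac{i \sqrt{181}}{91} \approx -8094.0 + 0.14784 i$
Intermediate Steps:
$F{\left(w \right)} = 1$
$j{\left(o \right)} = \frac{2 o}{o + \sqrt{o}}$ ($j{\left(o \right)} = \frac{o + o}{o + 1 \sqrt{o}} = \frac{2 o}{o + \sqrt{o}}$)
$j{\left(-181 \right)} - \left(-12224 + 20320\right) = 2 \left(-181\right) \frac{1}{-181 + \sqrt{-181}} - \left(-12224 + 20320\right) = 2 \left(-181\right) \frac{1}{-181 + i \sqrt{181}} - 8096 = - \frac{362}{-181 + i \sqrt{181}} - 8096 = -8096 - \frac{362}{-181 + i \sqrt{181}}$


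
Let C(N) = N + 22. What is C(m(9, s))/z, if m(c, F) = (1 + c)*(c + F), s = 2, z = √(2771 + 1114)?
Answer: 44*√3885/1295 ≈ 2.1178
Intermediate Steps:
z = √3885 ≈ 62.330
m(c, F) = (1 + c)*(F + c)
C(N) = 22 + N
C(m(9, s))/z = (22 + (2 + 9 + 9² + 2*9))/(√3885) = (22 + (2 + 9 + 81 + 18))*(√3885/3885) = (22 + 110)*(√3885/3885) = 132*(√3885/3885) = 44*√3885/1295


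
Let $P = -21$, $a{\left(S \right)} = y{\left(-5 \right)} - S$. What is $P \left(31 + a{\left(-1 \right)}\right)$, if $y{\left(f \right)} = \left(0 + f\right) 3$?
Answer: $-357$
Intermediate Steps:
$y{\left(f \right)} = 3 f$ ($y{\left(f \right)} = f 3 = 3 f$)
$a{\left(S \right)} = -15 - S$ ($a{\left(S \right)} = 3 \left(-5\right) - S = -15 - S$)
$P \left(31 + a{\left(-1 \right)}\right) = - 21 \left(31 - 14\right) = \left(-21\right) 17 = -357$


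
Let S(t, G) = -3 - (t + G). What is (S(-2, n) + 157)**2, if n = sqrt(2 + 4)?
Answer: (156 - sqrt(6))**2 ≈ 23578.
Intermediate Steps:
n = sqrt(6) ≈ 2.4495
S(t, G) = -3 - G - t (S(t, G) = -3 - (G + t) = -3 + (-G - t) = -3 - G - t)
(S(-2, n) + 157)**2 = ((-3 - sqrt(6) - 1*(-2)) + 157)**2 = ((-3 - sqrt(6) + 2) + 157)**2 = ((-1 - sqrt(6)) + 157)**2 = (156 - sqrt(6))**2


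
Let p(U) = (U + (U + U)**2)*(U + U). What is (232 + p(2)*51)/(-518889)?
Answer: -3904/518889 ≈ -0.0075238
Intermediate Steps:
p(U) = 2*U*(U + 4*U**2) (p(U) = (U + (2*U)**2)*(2*U) = (U + 4*U**2)*(2*U) = 2*U*(U + 4*U**2))
(232 + p(2)*51)/(-518889) = (232 + (2**2*(2 + 8*2))*51)/(-518889) = (232 + (4*(2 + 16))*51)*(-1/518889) = (232 + (4*18)*51)*(-1/518889) = (232 + 72*51)*(-1/518889) = (232 + 3672)*(-1/518889) = 3904*(-1/518889) = -3904/518889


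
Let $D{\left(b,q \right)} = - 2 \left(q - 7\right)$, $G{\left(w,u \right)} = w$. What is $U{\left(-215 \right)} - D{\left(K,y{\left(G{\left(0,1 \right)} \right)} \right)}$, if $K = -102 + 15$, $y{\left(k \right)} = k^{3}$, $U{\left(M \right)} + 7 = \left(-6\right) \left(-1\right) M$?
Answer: $-1311$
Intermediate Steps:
$U{\left(M \right)} = -7 + 6 M$ ($U{\left(M \right)} = -7 + \left(-6\right) \left(-1\right) M = -7 + 6 M$)
$K = -87$
$D{\left(b,q \right)} = 14 - 2 q$ ($D{\left(b,q \right)} = - 2 \left(-7 + q\right) = 14 - 2 q$)
$U{\left(-215 \right)} - D{\left(K,y{\left(G{\left(0,1 \right)} \right)} \right)} = \left(-7 + 6 \left(-215\right)\right) - \left(14 - 2 \cdot 0^{3}\right) = \left(-7 - 1290\right) - \left(14 - 0\right) = -1297 - \left(14 + 0\right) = -1297 - 14 = -1311$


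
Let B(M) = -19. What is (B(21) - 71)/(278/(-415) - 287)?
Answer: 37350/119383 ≈ 0.31286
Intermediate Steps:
(B(21) - 71)/(278/(-415) - 287) = (-19 - 71)/(278/(-415) - 287) = -90/(278*(-1/415) - 287) = -90/(-278/415 - 287) = -90/(-119383/415) = -90*(-415/119383) = 37350/119383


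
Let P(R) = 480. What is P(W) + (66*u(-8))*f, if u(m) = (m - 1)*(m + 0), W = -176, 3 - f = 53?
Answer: -237120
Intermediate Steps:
f = -50 (f = 3 - 1*53 = 3 - 53 = -50)
u(m) = m*(-1 + m) (u(m) = (-1 + m)*m = m*(-1 + m))
P(W) + (66*u(-8))*f = 480 + (66*(-8*(-1 - 8)))*(-50) = 480 + (66*(-8*(-9)))*(-50) = 480 + (66*72)*(-50) = 480 + 4752*(-50) = 480 - 237600 = -237120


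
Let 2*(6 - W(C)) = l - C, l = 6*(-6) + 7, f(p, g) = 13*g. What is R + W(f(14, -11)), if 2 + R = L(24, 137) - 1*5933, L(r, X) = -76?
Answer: -6062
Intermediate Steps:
l = -29 (l = -36 + 7 = -29)
W(C) = 41/2 + C/2 (W(C) = 6 - (-29 - C)/2 = 6 + (29/2 + C/2) = 41/2 + C/2)
R = -6011 (R = -2 + (-76 - 1*5933) = -2 + (-76 - 5933) = -2 - 6009 = -6011)
R + W(f(14, -11)) = -6011 + (41/2 + (13*(-11))/2) = -6011 + (41/2 + (1/2)*(-143)) = -6011 + (41/2 - 143/2) = -6011 - 51 = -6062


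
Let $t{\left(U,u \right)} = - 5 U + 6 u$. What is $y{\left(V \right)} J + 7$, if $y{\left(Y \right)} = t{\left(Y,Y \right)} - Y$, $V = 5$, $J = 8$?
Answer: $7$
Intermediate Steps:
$y{\left(Y \right)} = 0$ ($y{\left(Y \right)} = \left(- 5 Y + 6 Y\right) - Y = Y - Y = 0$)
$y{\left(V \right)} J + 7 = 0 \cdot 8 + 7 = 0 + 7 = 7$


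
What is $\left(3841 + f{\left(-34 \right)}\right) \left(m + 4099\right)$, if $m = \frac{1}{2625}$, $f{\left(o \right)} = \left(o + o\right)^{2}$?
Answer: $\frac{18216470068}{525} \approx 3.4698 \cdot 10^{7}$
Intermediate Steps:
$f{\left(o \right)} = 4 o^{2}$ ($f{\left(o \right)} = \left(2 o\right)^{2} = 4 o^{2}$)
$m = \frac{1}{2625} \approx 0.00038095$
$\left(3841 + f{\left(-34 \right)}\right) \left(m + 4099\right) = \left(3841 + 4 \left(-34\right)^{2}\right) \left(\frac{1}{2625} + 4099\right) = \left(3841 + 4 \cdot 1156\right) \frac{10759876}{2625} = \left(3841 + 4624\right) \frac{10759876}{2625} = 8465 \cdot \frac{10759876}{2625} = \frac{18216470068}{525}$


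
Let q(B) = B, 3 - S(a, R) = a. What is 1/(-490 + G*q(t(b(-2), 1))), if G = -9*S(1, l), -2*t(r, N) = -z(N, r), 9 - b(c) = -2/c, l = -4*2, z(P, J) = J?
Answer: -1/562 ≈ -0.0017794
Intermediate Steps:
l = -8
S(a, R) = 3 - a
b(c) = 9 + 2/c (b(c) = 9 - (-2)/c = 9 + 2/c)
t(r, N) = r/2 (t(r, N) = -(-1)*r/2 = r/2)
G = -18 (G = -9*(3 - 1*1) = -9*(3 - 1) = -9*2 = -18)
1/(-490 + G*q(t(b(-2), 1))) = 1/(-490 - 9*(9 + 2/(-2))) = 1/(-490 - 9*(9 + 2*(-½))) = 1/(-490 - 9*(9 - 1)) = 1/(-490 - 9*8) = 1/(-490 - 18*4) = 1/(-490 - 72) = 1/(-562) = -1/562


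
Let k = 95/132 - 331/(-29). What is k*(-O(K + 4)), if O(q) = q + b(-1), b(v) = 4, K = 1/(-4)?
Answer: -1439857/15312 ≈ -94.035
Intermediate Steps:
K = -¼ ≈ -0.25000
k = 46447/3828 (k = 95*(1/132) - 331*(-1/29) = 95/132 + 331/29 = 46447/3828 ≈ 12.133)
O(q) = 4 + q (O(q) = q + 4 = 4 + q)
k*(-O(K + 4)) = 46447*(-(4 + (-¼ + 4)))/3828 = 46447*(-(4 + 15/4))/3828 = 46447*(-1*31/4)/3828 = (46447/3828)*(-31/4) = -1439857/15312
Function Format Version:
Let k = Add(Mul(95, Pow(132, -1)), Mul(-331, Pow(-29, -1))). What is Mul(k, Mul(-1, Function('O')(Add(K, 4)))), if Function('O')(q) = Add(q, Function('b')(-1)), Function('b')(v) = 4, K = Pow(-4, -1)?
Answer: Rational(-1439857, 15312) ≈ -94.035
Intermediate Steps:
K = Rational(-1, 4) ≈ -0.25000
k = Rational(46447, 3828) (k = Add(Mul(95, Rational(1, 132)), Mul(-331, Rational(-1, 29))) = Add(Rational(95, 132), Rational(331, 29)) = Rational(46447, 3828) ≈ 12.133)
Function('O')(q) = Add(4, q) (Function('O')(q) = Add(q, 4) = Add(4, q))
Mul(k, Mul(-1, Function('O')(Add(K, 4)))) = Mul(Rational(46447, 3828), Mul(-1, Add(4, Add(Rational(-1, 4), 4)))) = Mul(Rational(46447, 3828), Mul(-1, Add(4, Rational(15, 4)))) = Mul(Rational(46447, 3828), Mul(-1, Rational(31, 4))) = Mul(Rational(46447, 3828), Rational(-31, 4)) = Rational(-1439857, 15312)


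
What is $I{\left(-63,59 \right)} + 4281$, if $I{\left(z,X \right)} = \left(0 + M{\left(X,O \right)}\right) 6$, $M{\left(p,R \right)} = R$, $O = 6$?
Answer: $4317$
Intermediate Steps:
$I{\left(z,X \right)} = 36$ ($I{\left(z,X \right)} = \left(0 + 6\right) 6 = 6 \cdot 6 = 36$)
$I{\left(-63,59 \right)} + 4281 = 36 + 4281 = 4317$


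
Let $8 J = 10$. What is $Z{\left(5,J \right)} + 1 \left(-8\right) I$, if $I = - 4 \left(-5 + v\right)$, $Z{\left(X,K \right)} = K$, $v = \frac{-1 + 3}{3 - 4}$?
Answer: $- \frac{891}{4} \approx -222.75$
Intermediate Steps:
$J = \frac{5}{4}$ ($J = \frac{1}{8} \cdot 10 = \frac{5}{4} \approx 1.25$)
$v = -2$ ($v = \frac{2}{-1} = 2 \left(-1\right) = -2$)
$I = 28$ ($I = - 4 \left(-5 - 2\right) = \left(-4\right) \left(-7\right) = 28$)
$Z{\left(5,J \right)} + 1 \left(-8\right) I = \frac{5}{4} + 1 \left(-8\right) 28 = \frac{5}{4} - 224 = - \frac{891}{4}$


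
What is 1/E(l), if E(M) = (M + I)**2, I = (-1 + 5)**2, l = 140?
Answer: 1/24336 ≈ 4.1091e-5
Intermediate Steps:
I = 16 (I = 4**2 = 16)
E(M) = (16 + M)**2 (E(M) = (M + 16)**2 = (16 + M)**2)
1/E(l) = 1/((16 + 140)**2) = 1/(156**2) = 1/24336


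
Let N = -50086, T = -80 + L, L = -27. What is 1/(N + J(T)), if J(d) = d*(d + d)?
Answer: -1/27188 ≈ -3.6781e-5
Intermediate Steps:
T = -107 (T = -80 - 27 = -107)
J(d) = 2*d² (J(d) = d*(2*d) = 2*d²)
1/(N + J(T)) = 1/(-50086 + 2*(-107)²) = 1/(-50086 + 2*11449) = 1/(-50086 + 22898) = 1/(-27188) = -1/27188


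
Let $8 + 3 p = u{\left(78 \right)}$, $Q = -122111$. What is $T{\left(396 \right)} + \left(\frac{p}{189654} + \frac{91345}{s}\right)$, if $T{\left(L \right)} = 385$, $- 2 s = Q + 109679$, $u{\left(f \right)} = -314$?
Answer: $\frac{235597822043}{589444632} \approx 399.69$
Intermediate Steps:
$p = - \frac{322}{3}$ ($p = - \frac{8}{3} + \frac{1}{3} \left(-314\right) = - \frac{8}{3} - \frac{314}{3} = - \frac{322}{3} \approx -107.33$)
$s = 6216$ ($s = - \frac{-122111 + 109679}{2} = \left(- \frac{1}{2}\right) \left(-12432\right) = 6216$)
$T{\left(396 \right)} + \left(\frac{p}{189654} + \frac{91345}{s}\right) = 385 + \left(- \frac{322}{3 \cdot 189654} + \frac{91345}{6216}\right) = 385 + \left(\left(- \frac{322}{3}\right) \frac{1}{189654} + 91345 \cdot \frac{1}{6216}\right) = 385 + \left(- \frac{161}{284481} + \frac{91345}{6216}\right) = 385 + \frac{8661638723}{589444632} = \frac{235597822043}{589444632}$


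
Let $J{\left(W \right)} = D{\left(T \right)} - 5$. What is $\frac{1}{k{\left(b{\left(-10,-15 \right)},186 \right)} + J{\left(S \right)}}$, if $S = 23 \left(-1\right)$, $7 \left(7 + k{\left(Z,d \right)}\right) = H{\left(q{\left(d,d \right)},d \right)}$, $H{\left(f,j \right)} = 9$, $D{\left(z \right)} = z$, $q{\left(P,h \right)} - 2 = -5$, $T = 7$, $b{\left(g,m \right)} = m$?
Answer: $- \frac{7}{26} \approx -0.26923$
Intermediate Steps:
$q{\left(P,h \right)} = -3$ ($q{\left(P,h \right)} = 2 - 5 = -3$)
$k{\left(Z,d \right)} = - \frac{40}{7}$ ($k{\left(Z,d \right)} = -7 + \frac{1}{7} \cdot 9 = -7 + \frac{9}{7} = - \frac{40}{7}$)
$S = -23$
$J{\left(W \right)} = 2$ ($J{\left(W \right)} = 7 - 5 = 2$)
$\frac{1}{k{\left(b{\left(-10,-15 \right)},186 \right)} + J{\left(S \right)}} = \frac{1}{- \frac{40}{7} + 2} = \frac{1}{- \frac{26}{7}} = - \frac{7}{26}$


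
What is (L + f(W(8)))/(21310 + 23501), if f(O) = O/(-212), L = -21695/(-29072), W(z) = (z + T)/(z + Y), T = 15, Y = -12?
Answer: 595813/34522752888 ≈ 1.7259e-5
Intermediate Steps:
W(z) = (15 + z)/(-12 + z) (W(z) = (z + 15)/(z - 12) = (15 + z)/(-12 + z))
L = 21695/29072 (L = -21695*(-1/29072) = 21695/29072 ≈ 0.74625)
f(O) = -O/212 (f(O) = O*(-1/212) = -O/212)
(L + f(W(8)))/(21310 + 23501) = (21695/29072 - (15 + 8)/(212*(-12 + 8)))/(21310 + 23501) = (21695/29072 - 23/(212*(-4)))/44811 = (21695/29072 - (-1)*23/848)*(1/44811) = (21695/29072 - 1/212*(-23/4))*(1/44811) = (21695/29072 + 23/848)*(1/44811) = (595813/770408)*(1/44811) = 595813/34522752888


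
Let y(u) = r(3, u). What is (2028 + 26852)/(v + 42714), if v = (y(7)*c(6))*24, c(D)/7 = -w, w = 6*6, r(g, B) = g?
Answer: 2888/2457 ≈ 1.1754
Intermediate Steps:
y(u) = 3
w = 36
c(D) = -252 (c(D) = 7*(-1*36) = 7*(-36) = -252)
v = -18144 (v = (3*(-252))*24 = -756*24 = -18144)
(2028 + 26852)/(v + 42714) = (2028 + 26852)/(-18144 + 42714) = 28880/24570 = 28880*(1/24570) = 2888/2457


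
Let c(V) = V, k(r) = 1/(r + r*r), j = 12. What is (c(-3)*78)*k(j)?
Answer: -3/2 ≈ -1.5000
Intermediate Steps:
k(r) = 1/(r + r²)
(c(-3)*78)*k(j) = (-3*78)*(1/(12*(1 + 12))) = -39/(2*13) = -234*1/156 = -3/2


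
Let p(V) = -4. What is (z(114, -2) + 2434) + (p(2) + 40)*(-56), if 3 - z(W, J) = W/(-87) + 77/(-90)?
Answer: 1104463/2610 ≈ 423.17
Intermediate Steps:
z(W, J) = 347/90 + W/87 (z(W, J) = 3 - (W/(-87) + 77/(-90)) = 3 - (W*(-1/87) + 77*(-1/90)) = 3 - (-W/87 - 77/90) = 3 - (-77/90 - W/87) = 3 + (77/90 + W/87) = 347/90 + W/87)
(z(114, -2) + 2434) + (p(2) + 40)*(-56) = ((347/90 + (1/87)*114) + 2434) + (-4 + 40)*(-56) = ((347/90 + 38/29) + 2434) + 36*(-56) = (13483/2610 + 2434) - 2016 = 6366223/2610 - 2016 = 1104463/2610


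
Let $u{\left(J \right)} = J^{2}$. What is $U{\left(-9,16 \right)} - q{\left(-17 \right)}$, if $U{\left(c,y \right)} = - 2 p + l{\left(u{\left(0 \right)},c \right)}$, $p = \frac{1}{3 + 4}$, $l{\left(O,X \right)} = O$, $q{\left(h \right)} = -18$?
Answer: $\frac{124}{7} \approx 17.714$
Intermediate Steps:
$p = \frac{1}{7} \approx 0.14286$
$U{\left(c,y \right)} = - \frac{2}{7}$ ($U{\left(c,y \right)} = \left(-2\right) \frac{1}{7} + 0^{2} = - \frac{2}{7} + 0 = - \frac{2}{7}$)
$U{\left(-9,16 \right)} - q{\left(-17 \right)} = - \frac{2}{7} - -18 = - \frac{2}{7} + 18 = \frac{124}{7}$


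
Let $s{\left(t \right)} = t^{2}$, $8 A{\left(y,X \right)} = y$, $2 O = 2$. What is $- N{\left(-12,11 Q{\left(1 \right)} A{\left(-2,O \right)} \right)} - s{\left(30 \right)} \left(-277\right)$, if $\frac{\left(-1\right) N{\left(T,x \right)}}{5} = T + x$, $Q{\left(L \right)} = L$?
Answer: $\frac{996905}{4} \approx 2.4923 \cdot 10^{5}$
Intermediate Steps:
$O = 1$ ($O = \frac{1}{2} \cdot 2 = 1$)
$A{\left(y,X \right)} = \frac{y}{8}$
$N{\left(T,x \right)} = - 5 T - 5 x$ ($N{\left(T,x \right)} = - 5 \left(T + x\right) = - 5 T - 5 x$)
$- N{\left(-12,11 Q{\left(1 \right)} A{\left(-2,O \right)} \right)} - s{\left(30 \right)} \left(-277\right) = - (\left(-5\right) \left(-12\right) - 5 \cdot 11 \cdot 1 \cdot \frac{1}{8} \left(-2\right)) - 30^{2} \left(-277\right) = - (60 - 5 \cdot 11 \left(- \frac{1}{4}\right)) - 900 \left(-277\right) = - (60 - - \frac{55}{4}) - -249300 = - (60 + \frac{55}{4}) + 249300 = \left(-1\right) \frac{295}{4} + 249300 = - \frac{295}{4} + 249300 = \frac{996905}{4}$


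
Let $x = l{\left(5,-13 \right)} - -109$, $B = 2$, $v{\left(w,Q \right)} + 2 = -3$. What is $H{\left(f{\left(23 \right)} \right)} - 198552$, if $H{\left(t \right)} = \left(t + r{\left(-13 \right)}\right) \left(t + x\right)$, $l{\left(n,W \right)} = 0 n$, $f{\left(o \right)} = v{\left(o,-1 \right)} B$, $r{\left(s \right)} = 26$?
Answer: $-196968$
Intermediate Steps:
$v{\left(w,Q \right)} = -5$ ($v{\left(w,Q \right)} = -2 - 3 = -5$)
$f{\left(o \right)} = -10$ ($f{\left(o \right)} = \left(-5\right) 2 = -10$)
$l{\left(n,W \right)} = 0$
$x = 109$ ($x = 0 - -109 = 0 + 109 = 109$)
$H{\left(t \right)} = \left(26 + t\right) \left(109 + t\right)$ ($H{\left(t \right)} = \left(t + 26\right) \left(t + 109\right) = \left(26 + t\right) \left(109 + t\right)$)
$H{\left(f{\left(23 \right)} \right)} - 198552 = \left(2834 + \left(-10\right)^{2} + 135 \left(-10\right)\right) - 198552 = \left(2834 + 100 - 1350\right) - 198552 = 1584 - 198552 = -196968$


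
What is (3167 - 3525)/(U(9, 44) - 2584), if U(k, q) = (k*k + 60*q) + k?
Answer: -179/73 ≈ -2.4521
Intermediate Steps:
U(k, q) = k + k**2 + 60*q (U(k, q) = (k**2 + 60*q) + k = k + k**2 + 60*q)
(3167 - 3525)/(U(9, 44) - 2584) = (3167 - 3525)/((9 + 9**2 + 60*44) - 2584) = -358/((9 + 81 + 2640) - 2584) = -358/(2730 - 2584) = -358/146 = -358*1/146 = -179/73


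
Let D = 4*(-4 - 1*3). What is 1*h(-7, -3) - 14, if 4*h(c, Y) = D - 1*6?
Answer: -45/2 ≈ -22.500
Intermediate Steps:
D = -28 (D = 4*(-4 - 3) = 4*(-7) = -28)
h(c, Y) = -17/2 (h(c, Y) = (-28 - 1*6)/4 = (-28 - 6)/4 = (1/4)*(-34) = -17/2)
1*h(-7, -3) - 14 = 1*(-17/2) - 14 = -17/2 - 14 = -45/2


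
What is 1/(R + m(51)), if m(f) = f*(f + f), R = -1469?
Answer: 1/3733 ≈ 0.00026788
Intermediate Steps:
m(f) = 2*f² (m(f) = f*(2*f) = 2*f²)
1/(R + m(51)) = 1/(-1469 + 2*51²) = 1/(-1469 + 2*2601) = 1/(-1469 + 5202) = 1/3733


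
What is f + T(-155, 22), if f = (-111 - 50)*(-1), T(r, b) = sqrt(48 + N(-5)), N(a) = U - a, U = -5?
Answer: 161 + 4*sqrt(3) ≈ 167.93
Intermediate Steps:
N(a) = -5 - a
T(r, b) = 4*sqrt(3) (T(r, b) = sqrt(48 + (-5 - 1*(-5))) = sqrt(48 + (-5 + 5)) = sqrt(48 + 0) = sqrt(48) = 4*sqrt(3))
f = 161 (f = -161*(-1) = 161)
f + T(-155, 22) = 161 + 4*sqrt(3)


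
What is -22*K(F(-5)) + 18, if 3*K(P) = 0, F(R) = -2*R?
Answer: 18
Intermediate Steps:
K(P) = 0 (K(P) = (1/3)*0 = 0)
-22*K(F(-5)) + 18 = -22*0 + 18 = 0 + 18 = 18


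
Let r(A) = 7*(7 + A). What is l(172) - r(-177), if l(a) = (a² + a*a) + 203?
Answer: 60561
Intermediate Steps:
r(A) = 49 + 7*A
l(a) = 203 + 2*a² (l(a) = (a² + a²) + 203 = 2*a² + 203 = 203 + 2*a²)
l(172) - r(-177) = (203 + 2*172²) - (49 + 7*(-177)) = (203 + 2*29584) - (49 - 1239) = (203 + 59168) - 1*(-1190) = 59371 + 1190 = 60561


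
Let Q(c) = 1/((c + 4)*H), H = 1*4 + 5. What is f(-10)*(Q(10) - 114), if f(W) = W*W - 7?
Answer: -445253/42 ≈ -10601.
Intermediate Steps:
H = 9 (H = 4 + 5 = 9)
f(W) = -7 + W**2 (f(W) = W**2 - 7 = -7 + W**2)
Q(c) = 1/(9*(4 + c)) (Q(c) = 1/((c + 4)*9) = (1/9)/(4 + c) = 1/(9*(4 + c)))
f(-10)*(Q(10) - 114) = (-7 + (-10)**2)*(1/(9*(4 + 10)) - 114) = (-7 + 100)*((1/9)/14 - 114) = 93*((1/9)*(1/14) - 114) = 93*(1/126 - 114) = 93*(-14363/126) = -445253/42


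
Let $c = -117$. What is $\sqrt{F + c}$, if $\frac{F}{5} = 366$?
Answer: $\sqrt{1713} \approx 41.388$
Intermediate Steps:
$F = 1830$ ($F = 5 \cdot 366 = 1830$)
$\sqrt{F + c} = \sqrt{1830 - 117} = \sqrt{1713}$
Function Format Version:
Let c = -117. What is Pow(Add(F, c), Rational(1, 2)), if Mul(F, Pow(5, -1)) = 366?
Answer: Pow(1713, Rational(1, 2)) ≈ 41.388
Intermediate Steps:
F = 1830 (F = Mul(5, 366) = 1830)
Pow(Add(F, c), Rational(1, 2)) = Pow(Add(1830, -117), Rational(1, 2)) = Pow(1713, Rational(1, 2))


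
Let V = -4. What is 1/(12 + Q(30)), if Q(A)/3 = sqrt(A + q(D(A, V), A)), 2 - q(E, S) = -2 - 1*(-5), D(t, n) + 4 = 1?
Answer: -4/39 + sqrt(29)/39 ≈ 0.035517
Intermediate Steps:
D(t, n) = -3 (D(t, n) = -4 + 1 = -3)
q(E, S) = -1 (q(E, S) = 2 - (-2 - 1*(-5)) = 2 - (-2 + 5) = 2 - 1*3 = 2 - 3 = -1)
Q(A) = 3*sqrt(-1 + A) (Q(A) = 3*sqrt(A - 1) = 3*sqrt(-1 + A))
1/(12 + Q(30)) = 1/(12 + 3*sqrt(-1 + 30)) = 1/(12 + 3*sqrt(29))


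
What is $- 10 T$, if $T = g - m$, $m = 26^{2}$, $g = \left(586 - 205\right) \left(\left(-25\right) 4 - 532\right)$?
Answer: $2414680$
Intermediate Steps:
$g = -240792$ ($g = 381 \left(-100 - 532\right) = 381 \left(-632\right) = -240792$)
$m = 676$
$T = -241468$ ($T = -240792 - 676 = -241468$)
$- 10 T = \left(-10\right) \left(-241468\right) = 2414680$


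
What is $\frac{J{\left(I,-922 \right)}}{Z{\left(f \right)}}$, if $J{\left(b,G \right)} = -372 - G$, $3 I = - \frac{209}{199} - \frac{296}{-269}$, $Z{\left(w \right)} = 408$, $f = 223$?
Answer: $\frac{275}{204} \approx 1.348$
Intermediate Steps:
$I = \frac{2683}{160593}$ ($I = \frac{- \frac{209}{199} - \frac{296}{-269}}{3} = \frac{\left(-209\right) \frac{1}{199} - - \frac{296}{269}}{3} = \frac{- \frac{209}{199} + \frac{296}{269}}{3} = \frac{1}{3} \cdot \frac{2683}{53531} = \frac{2683}{160593} \approx 0.016707$)
$\frac{J{\left(I,-922 \right)}}{Z{\left(f \right)}} = \frac{-372 - -922}{408} = \left(-372 + 922\right) \frac{1}{408} = 550 \cdot \frac{1}{408} = \frac{275}{204}$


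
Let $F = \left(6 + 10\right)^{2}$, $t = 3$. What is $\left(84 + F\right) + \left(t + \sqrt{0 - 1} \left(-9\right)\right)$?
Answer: $343 - 9 i \approx 343.0 - 9.0 i$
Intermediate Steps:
$F = 256$ ($F = 16^{2} = 256$)
$\left(84 + F\right) + \left(t + \sqrt{0 - 1} \left(-9\right)\right) = \left(84 + 256\right) + \left(3 + \sqrt{0 - 1} \left(-9\right)\right) = 340 + \left(3 + \sqrt{-1} \left(-9\right)\right) = 340 + \left(3 + i \left(-9\right)\right) = 340 + \left(3 - 9 i\right) = 343 - 9 i$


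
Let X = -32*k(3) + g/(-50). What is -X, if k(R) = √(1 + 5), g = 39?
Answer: 39/50 + 32*√6 ≈ 79.164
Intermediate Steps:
k(R) = √6
X = -39/50 - 32*√6 (X = -32*√6 + 39/(-50) = -32*√6 + 39*(-1/50) = -32*√6 - 39/50 = -39/50 - 32*√6 ≈ -79.164)
-X = -(-39/50 - 32*√6) = 39/50 + 32*√6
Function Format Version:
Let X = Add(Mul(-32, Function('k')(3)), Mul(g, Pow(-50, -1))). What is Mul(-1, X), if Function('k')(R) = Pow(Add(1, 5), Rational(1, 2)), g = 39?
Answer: Add(Rational(39, 50), Mul(32, Pow(6, Rational(1, 2)))) ≈ 79.164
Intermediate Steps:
Function('k')(R) = Pow(6, Rational(1, 2))
X = Add(Rational(-39, 50), Mul(-32, Pow(6, Rational(1, 2)))) (X = Add(Mul(-32, Pow(6, Rational(1, 2))), Mul(39, Pow(-50, -1))) = Add(Mul(-32, Pow(6, Rational(1, 2))), Mul(39, Rational(-1, 50))) = Add(Mul(-32, Pow(6, Rational(1, 2))), Rational(-39, 50)) = Add(Rational(-39, 50), Mul(-32, Pow(6, Rational(1, 2)))) ≈ -79.164)
Mul(-1, X) = Mul(-1, Add(Rational(-39, 50), Mul(-32, Pow(6, Rational(1, 2))))) = Add(Rational(39, 50), Mul(32, Pow(6, Rational(1, 2))))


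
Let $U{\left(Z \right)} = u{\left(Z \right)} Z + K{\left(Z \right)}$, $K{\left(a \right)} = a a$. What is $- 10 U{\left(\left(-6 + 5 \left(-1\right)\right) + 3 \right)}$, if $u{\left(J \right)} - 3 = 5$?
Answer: $0$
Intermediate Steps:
$K{\left(a \right)} = a^{2}$
$u{\left(J \right)} = 8$ ($u{\left(J \right)} = 3 + 5 = 8$)
$U{\left(Z \right)} = Z^{2} + 8 Z$ ($U{\left(Z \right)} = 8 Z + Z^{2} = Z^{2} + 8 Z$)
$- 10 U{\left(\left(-6 + 5 \left(-1\right)\right) + 3 \right)} = - 10 \left(\left(-6 + 5 \left(-1\right)\right) + 3\right) \left(8 + \left(\left(-6 + 5 \left(-1\right)\right) + 3\right)\right) = - 10 \left(\left(-6 - 5\right) + 3\right) \left(8 + \left(\left(-6 - 5\right) + 3\right)\right) = - 10 \left(-11 + 3\right) \left(8 + \left(-11 + 3\right)\right) = - 10 \left(- 8 \left(8 - 8\right)\right) = - 10 \left(\left(-8\right) 0\right) = \left(-10\right) 0 = 0$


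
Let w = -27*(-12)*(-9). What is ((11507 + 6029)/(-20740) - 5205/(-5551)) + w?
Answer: -1375827379/471835 ≈ -2915.9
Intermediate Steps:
w = -2916 (w = 324*(-9) = -2916)
((11507 + 6029)/(-20740) - 5205/(-5551)) + w = ((11507 + 6029)/(-20740) - 5205/(-5551)) - 2916 = (17536*(-1/20740) - 5205*(-1/5551)) - 2916 = (-4384/5185 + 5205/5551) - 2916 = 43481/471835 - 2916 = -1375827379/471835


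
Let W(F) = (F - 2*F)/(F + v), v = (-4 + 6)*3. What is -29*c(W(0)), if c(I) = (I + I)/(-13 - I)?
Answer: 0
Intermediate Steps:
v = 6 (v = 2*3 = 6)
W(F) = -F/(6 + F) (W(F) = (F - 2*F)/(F + 6) = (-F)/(6 + F) = -F/(6 + F))
c(I) = 2*I/(-13 - I) (c(I) = (2*I)/(-13 - I) = 2*I/(-13 - I))
-29*c(W(0)) = -(-58)*(-1*0/(6 + 0))/(13 - 1*0/(6 + 0)) = -(-58)*(-1*0/6)/(13 - 1*0/6) = -(-58)*(-1*0*1/6)/(13 - 1*0*1/6) = -(-58)*0/(13 + 0) = -(-58)*0/13 = -29*0 = 0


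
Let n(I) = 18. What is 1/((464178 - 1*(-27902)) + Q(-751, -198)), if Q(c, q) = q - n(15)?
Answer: 1/491864 ≈ 2.0331e-6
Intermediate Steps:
Q(c, q) = -18 + q (Q(c, q) = q - 1*18 = q - 18 = -18 + q)
1/((464178 - 1*(-27902)) + Q(-751, -198)) = 1/((464178 - 1*(-27902)) + (-18 - 198)) = 1/((464178 + 27902) - 216) = 1/(492080 - 216) = 1/491864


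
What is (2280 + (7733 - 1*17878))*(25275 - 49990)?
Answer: 194383475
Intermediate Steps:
(2280 + (7733 - 1*17878))*(25275 - 49990) = (2280 + (7733 - 17878))*(-24715) = (2280 - 10145)*(-24715) = -7865*(-24715) = 194383475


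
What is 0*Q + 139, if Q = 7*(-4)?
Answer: 139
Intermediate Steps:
Q = -28
0*Q + 139 = 0*(-28) + 139 = 0 + 139 = 139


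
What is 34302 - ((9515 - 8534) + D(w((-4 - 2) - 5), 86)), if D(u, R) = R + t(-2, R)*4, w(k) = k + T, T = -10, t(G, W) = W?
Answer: 32891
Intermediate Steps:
w(k) = -10 + k (w(k) = k - 10 = -10 + k)
D(u, R) = 5*R (D(u, R) = R + R*4 = R + 4*R = 5*R)
34302 - ((9515 - 8534) + D(w((-4 - 2) - 5), 86)) = 34302 - ((9515 - 8534) + 5*86) = 34302 - (981 + 430) = 34302 - 1*1411 = 34302 - 1411 = 32891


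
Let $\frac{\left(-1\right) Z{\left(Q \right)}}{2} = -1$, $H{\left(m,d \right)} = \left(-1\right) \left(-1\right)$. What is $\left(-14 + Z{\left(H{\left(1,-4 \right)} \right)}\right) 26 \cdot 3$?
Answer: $-936$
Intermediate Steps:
$H{\left(m,d \right)} = 1$
$Z{\left(Q \right)} = 2$ ($Z{\left(Q \right)} = \left(-2\right) \left(-1\right) = 2$)
$\left(-14 + Z{\left(H{\left(1,-4 \right)} \right)}\right) 26 \cdot 3 = \left(-14 + 2\right) 26 \cdot 3 = \left(-12\right) 26 \cdot 3 = \left(-312\right) 3 = -936$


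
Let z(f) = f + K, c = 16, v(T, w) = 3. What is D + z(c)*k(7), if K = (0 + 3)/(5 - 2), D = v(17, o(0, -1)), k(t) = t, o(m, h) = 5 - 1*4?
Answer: 122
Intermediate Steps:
o(m, h) = 1 (o(m, h) = 5 - 4 = 1)
D = 3
K = 1 (K = 3/3 = 3*(⅓) = 1)
z(f) = 1 + f (z(f) = f + 1 = 1 + f)
D + z(c)*k(7) = 3 + (1 + 16)*7 = 3 + 17*7 = 3 + 119 = 122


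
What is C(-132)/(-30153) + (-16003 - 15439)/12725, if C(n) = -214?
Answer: -945347476/383696925 ≈ -2.4638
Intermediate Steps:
C(-132)/(-30153) + (-16003 - 15439)/12725 = -214/(-30153) + (-16003 - 15439)/12725 = -214*(-1/30153) - 31442*1/12725 = 214/30153 - 31442/12725 = -945347476/383696925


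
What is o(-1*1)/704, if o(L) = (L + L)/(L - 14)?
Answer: 1/5280 ≈ 0.00018939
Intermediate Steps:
o(L) = 2*L/(-14 + L) (o(L) = (2*L)/(-14 + L) = 2*L/(-14 + L))
o(-1*1)/704 = (2*(-1*1)/(-14 - 1*1))/704 = (2*(-1)/(-14 - 1))*(1/704) = (2*(-1)/(-15))*(1/704) = (2*(-1)*(-1/15))*(1/704) = (2/15)*(1/704) = 1/5280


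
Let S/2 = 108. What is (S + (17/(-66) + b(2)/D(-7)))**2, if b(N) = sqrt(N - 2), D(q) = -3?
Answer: 202749121/4356 ≈ 46545.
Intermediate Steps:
S = 216 (S = 2*108 = 216)
b(N) = sqrt(-2 + N)
(S + (17/(-66) + b(2)/D(-7)))**2 = (216 + (17/(-66) + sqrt(-2 + 2)/(-3)))**2 = (216 + (17*(-1/66) + sqrt(0)*(-1/3)))**2 = (216 + (-17/66 + 0*(-1/3)))**2 = (216 + (-17/66 + 0))**2 = (216 - 17/66)**2 = (14239/66)**2 = 202749121/4356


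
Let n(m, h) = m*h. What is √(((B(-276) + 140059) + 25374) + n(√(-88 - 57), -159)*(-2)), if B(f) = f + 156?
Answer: √(165313 + 318*I*√145) ≈ 406.61 + 4.709*I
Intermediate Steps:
n(m, h) = h*m
B(f) = 156 + f
√(((B(-276) + 140059) + 25374) + n(√(-88 - 57), -159)*(-2)) = √((((156 - 276) + 140059) + 25374) - 159*√(-88 - 57)*(-2)) = √(((-120 + 140059) + 25374) - 159*I*√145*(-2)) = √((139939 + 25374) - 159*I*√145*(-2)) = √(165313 - 159*I*√145*(-2)) = √(165313 + 318*I*√145)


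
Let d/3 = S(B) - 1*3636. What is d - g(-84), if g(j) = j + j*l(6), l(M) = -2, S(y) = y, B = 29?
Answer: -10905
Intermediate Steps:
d = -10821 (d = 3*(29 - 1*3636) = 3*(29 - 3636) = 3*(-3607) = -10821)
g(j) = -j (g(j) = j + j*(-2) = j - 2*j = -j)
d - g(-84) = -10821 - (-1)*(-84) = -10821 - 1*84 = -10821 - 84 = -10905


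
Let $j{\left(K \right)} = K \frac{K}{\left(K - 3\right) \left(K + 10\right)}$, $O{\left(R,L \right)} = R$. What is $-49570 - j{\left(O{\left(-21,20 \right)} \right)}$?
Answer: $- \frac{4362307}{88} \approx -49572.0$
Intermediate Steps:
$j{\left(K \right)} = \frac{K^{2}}{\left(-3 + K\right) \left(10 + K\right)}$ ($j{\left(K \right)} = K \frac{K}{\left(-3 + K\right) \left(10 + K\right)} = \frac{K^{2}}{\left(-3 + K\right) \left(10 + K\right)}$)
$-49570 - j{\left(O{\left(-21,20 \right)} \right)} = -49570 - \frac{\left(-21\right)^{2}}{-30 + \left(-21\right)^{2} + 7 \left(-21\right)} = -49570 - \frac{441}{-30 + 441 - 147} = -49570 - \frac{441}{264} = -49570 - 441 \cdot \frac{1}{264} = -49570 - \frac{147}{88} = - \frac{4362307}{88}$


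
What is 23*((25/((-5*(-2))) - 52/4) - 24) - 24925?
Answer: -51437/2 ≈ -25719.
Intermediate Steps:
23*((25/((-5*(-2))) - 52/4) - 24) - 24925 = 23*((25/10 - 52*¼) - 24) - 24925 = 23*((25*(⅒) - 13) - 24) - 24925 = 23*((5/2 - 13) - 24) - 24925 = 23*(-21/2 - 24) - 24925 = 23*(-69/2) - 24925 = -1587/2 - 24925 = -51437/2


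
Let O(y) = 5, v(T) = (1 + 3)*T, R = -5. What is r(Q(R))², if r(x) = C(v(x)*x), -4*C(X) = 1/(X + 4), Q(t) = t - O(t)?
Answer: 1/2611456 ≈ 3.8293e-7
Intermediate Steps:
v(T) = 4*T
Q(t) = -5 + t (Q(t) = t - 1*5 = t - 5 = -5 + t)
C(X) = -1/(4*(4 + X)) (C(X) = -1/(4*(X + 4)) = -1/(4*(4 + X)))
r(x) = -1/(16 + 16*x²) (r(x) = -1/(16 + 4*((4*x)*x)) = -1/(16 + 4*(4*x²)) = -1/(16 + 16*x²))
r(Q(R))² = (-1/(16 + 16*(-5 - 5)²))² = (-1/(16 + 16*(-10)²))² = (-1/(16 + 16*100))² = (-1/(16 + 1600))² = (-1/1616)² = 1/2611456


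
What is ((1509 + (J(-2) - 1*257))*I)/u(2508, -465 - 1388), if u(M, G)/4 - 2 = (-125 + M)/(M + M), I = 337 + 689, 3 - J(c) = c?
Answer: 1617261228/12415 ≈ 1.3027e+5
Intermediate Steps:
J(c) = 3 - c
I = 1026
u(M, G) = 8 + 2*(-125 + M)/M (u(M, G) = 8 + 4*((-125 + M)/(M + M)) = 8 + 4*((-125 + M)/((2*M))) = 8 + 4*((-125 + M)*(1/(2*M))) = 8 + 4*((-125 + M)/(2*M)) = 8 + 2*(-125 + M)/M)
((1509 + (J(-2) - 1*257))*I)/u(2508, -465 - 1388) = ((1509 + ((3 - 1*(-2)) - 1*257))*1026)/(10 - 250/2508) = ((1509 + ((3 + 2) - 257))*1026)/(10 - 250*1/2508) = ((1509 + (5 - 257))*1026)/(10 - 125/1254) = ((1509 - 252)*1026)/(12415/1254) = (1257*1026)*(1254/12415) = 1289682*(1254/12415) = 1617261228/12415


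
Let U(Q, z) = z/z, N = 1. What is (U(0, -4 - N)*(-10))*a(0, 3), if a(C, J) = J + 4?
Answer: -70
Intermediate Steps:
a(C, J) = 4 + J
U(Q, z) = 1
(U(0, -4 - N)*(-10))*a(0, 3) = (1*(-10))*(4 + 3) = -10*7 = -70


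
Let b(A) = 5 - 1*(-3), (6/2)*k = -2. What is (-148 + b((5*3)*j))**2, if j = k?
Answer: 19600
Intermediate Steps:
k = -2/3 (k = (1/3)*(-2) = -2/3 ≈ -0.66667)
j = -2/3 ≈ -0.66667
b(A) = 8 (b(A) = 5 + 3 = 8)
(-148 + b((5*3)*j))**2 = (-148 + 8)**2 = (-140)**2 = 19600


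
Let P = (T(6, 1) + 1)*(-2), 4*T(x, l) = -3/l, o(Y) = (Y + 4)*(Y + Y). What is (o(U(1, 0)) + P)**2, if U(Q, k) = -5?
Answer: 361/4 ≈ 90.250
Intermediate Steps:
o(Y) = 2*Y*(4 + Y) (o(Y) = (4 + Y)*(2*Y) = 2*Y*(4 + Y))
T(x, l) = -3/(4*l) (T(x, l) = (-3/l)/4 = -3/(4*l))
P = -1/2 (P = (-3/4/1 + 1)*(-2) = (-3/4*1 + 1)*(-2) = (-3/4 + 1)*(-2) = (1/4)*(-2) = -1/2 ≈ -0.50000)
(o(U(1, 0)) + P)**2 = (2*(-5)*(4 - 5) - 1/2)**2 = (2*(-5)*(-1) - 1/2)**2 = (10 - 1/2)**2 = (19/2)**2 = 361/4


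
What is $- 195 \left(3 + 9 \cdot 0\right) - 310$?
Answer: $-895$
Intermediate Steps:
$- 195 \left(3 + 9 \cdot 0\right) - 310 = - 195 \left(3 + 0\right) - 310 = \left(-195\right) 3 - 310 = -585 - 310 = -895$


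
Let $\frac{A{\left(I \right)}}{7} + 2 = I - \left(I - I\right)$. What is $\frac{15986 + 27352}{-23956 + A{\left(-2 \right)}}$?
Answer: $- \frac{21669}{11992} \approx -1.807$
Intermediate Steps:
$A{\left(I \right)} = -14 + 7 I$ ($A{\left(I \right)} = -14 + 7 \left(I - \left(I - I\right)\right) = -14 + 7 \left(I - 0\right) = -14 + 7 \left(I + 0\right) = -14 + 7 I$)
$\frac{15986 + 27352}{-23956 + A{\left(-2 \right)}} = \frac{15986 + 27352}{-23956 + \left(-14 + 7 \left(-2\right)\right)} = \frac{43338}{-23956 - 28} = \frac{43338}{-23984} = 43338 \left(- \frac{1}{23984}\right) = - \frac{21669}{11992}$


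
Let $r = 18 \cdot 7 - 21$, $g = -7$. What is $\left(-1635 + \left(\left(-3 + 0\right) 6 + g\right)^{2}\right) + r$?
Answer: $-905$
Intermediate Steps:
$r = 105$ ($r = 126 - 21 = 105$)
$\left(-1635 + \left(\left(-3 + 0\right) 6 + g\right)^{2}\right) + r = \left(-1635 + \left(\left(-3 + 0\right) 6 - 7\right)^{2}\right) + 105 = \left(-1635 + \left(\left(-3\right) 6 - 7\right)^{2}\right) + 105 = \left(-1635 + \left(-18 - 7\right)^{2}\right) + 105 = \left(-1635 + \left(-25\right)^{2}\right) + 105 = \left(-1635 + 625\right) + 105 = -1010 + 105 = -905$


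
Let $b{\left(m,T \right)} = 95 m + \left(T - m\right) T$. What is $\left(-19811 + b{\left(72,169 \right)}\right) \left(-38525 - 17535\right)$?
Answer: $-191837320$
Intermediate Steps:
$b{\left(m,T \right)} = 95 m + T \left(T - m\right)$
$\left(-19811 + b{\left(72,169 \right)}\right) \left(-38525 - 17535\right) = \left(-19811 + \left(169^{2} + 95 \cdot 72 - 169 \cdot 72\right)\right) \left(-38525 - 17535\right) = \left(-19811 + \left(28561 + 6840 - 12168\right)\right) \left(-56060\right) = \left(-19811 + 23233\right) \left(-56060\right) = 3422 \left(-56060\right) = -191837320$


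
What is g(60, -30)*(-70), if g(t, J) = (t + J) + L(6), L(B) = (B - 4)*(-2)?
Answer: -1820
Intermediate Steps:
L(B) = 8 - 2*B (L(B) = (-4 + B)*(-2) = 8 - 2*B)
g(t, J) = -4 + J + t (g(t, J) = (t + J) + (8 - 2*6) = (J + t) + (8 - 12) = (J + t) - 4 = -4 + J + t)
g(60, -30)*(-70) = (-4 - 30 + 60)*(-70) = 26*(-70) = -1820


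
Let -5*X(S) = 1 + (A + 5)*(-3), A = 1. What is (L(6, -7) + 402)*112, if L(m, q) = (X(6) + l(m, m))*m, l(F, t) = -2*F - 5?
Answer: 179424/5 ≈ 35885.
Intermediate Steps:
l(F, t) = -5 - 2*F
X(S) = 17/5 (X(S) = -(1 + (1 + 5)*(-3))/5 = -(1 + 6*(-3))/5 = -(1 - 18)/5 = -⅕*(-17) = 17/5)
L(m, q) = m*(-8/5 - 2*m) (L(m, q) = (17/5 + (-5 - 2*m))*m = (-8/5 - 2*m)*m = m*(-8/5 - 2*m))
(L(6, -7) + 402)*112 = (-⅖*6*(4 + 5*6) + 402)*112 = (-⅖*6*(4 + 30) + 402)*112 = (-⅖*6*34 + 402)*112 = (-408/5 + 402)*112 = (1602/5)*112 = 179424/5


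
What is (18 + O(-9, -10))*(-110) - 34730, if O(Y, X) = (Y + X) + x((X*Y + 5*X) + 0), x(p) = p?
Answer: -39020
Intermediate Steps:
O(Y, X) = Y + 6*X + X*Y (O(Y, X) = (Y + X) + ((X*Y + 5*X) + 0) = (X + Y) + ((5*X + X*Y) + 0) = (X + Y) + (5*X + X*Y) = Y + 6*X + X*Y)
(18 + O(-9, -10))*(-110) - 34730 = (18 + (-10 - 9 - 10*(5 - 9)))*(-110) - 34730 = (18 + (-10 - 9 - 10*(-4)))*(-110) - 34730 = (18 + (-10 - 9 + 40))*(-110) - 34730 = (18 + 21)*(-110) - 34730 = 39*(-110) - 34730 = -4290 - 34730 = -39020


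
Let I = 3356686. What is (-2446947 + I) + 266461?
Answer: 1176200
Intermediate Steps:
(-2446947 + I) + 266461 = (-2446947 + 3356686) + 266461 = 909739 + 266461 = 1176200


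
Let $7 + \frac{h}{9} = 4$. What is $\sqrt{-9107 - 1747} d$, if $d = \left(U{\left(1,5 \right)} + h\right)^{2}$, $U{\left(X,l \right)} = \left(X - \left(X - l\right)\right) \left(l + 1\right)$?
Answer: $81 i \sqrt{134} \approx 937.64 i$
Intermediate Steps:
$h = -27$ ($h = -63 + 9 \cdot 4 = -63 + 36 = -27$)
$U{\left(X,l \right)} = l \left(1 + l\right)$
$d = 9$ ($d = \left(5 \left(1 + 5\right) - 27\right)^{2} = \left(5 \cdot 6 - 27\right)^{2} = \left(30 - 27\right)^{2} = 3^{2} = 9$)
$\sqrt{-9107 - 1747} d = \sqrt{-9107 - 1747} \cdot 9 = \sqrt{-10854} \cdot 9 = 9 i \sqrt{134} \cdot 9 = 81 i \sqrt{134}$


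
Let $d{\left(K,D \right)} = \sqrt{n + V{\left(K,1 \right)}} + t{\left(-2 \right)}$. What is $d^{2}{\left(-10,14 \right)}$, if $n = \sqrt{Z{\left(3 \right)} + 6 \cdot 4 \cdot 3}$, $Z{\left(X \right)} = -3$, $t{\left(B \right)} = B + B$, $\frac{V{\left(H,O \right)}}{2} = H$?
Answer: $\left(4 - i \sqrt{20 - \sqrt{69}}\right)^{2} \approx 4.3066 - 27.356 i$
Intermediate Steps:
$V{\left(H,O \right)} = 2 H$
$t{\left(B \right)} = 2 B$
$n = \sqrt{69}$ ($n = \sqrt{-3 + 6 \cdot 4 \cdot 3} = \sqrt{-3 + 24 \cdot 3} = \sqrt{-3 + 72} = \sqrt{69} \approx 8.3066$)
$d{\left(K,D \right)} = -4 + \sqrt{\sqrt{69} + 2 K}$ ($d{\left(K,D \right)} = \sqrt{\sqrt{69} + 2 K} + 2 \left(-2\right) = \sqrt{\sqrt{69} + 2 K} - 4 = -4 + \sqrt{\sqrt{69} + 2 K}$)
$d^{2}{\left(-10,14 \right)} = \left(-4 + \sqrt{\sqrt{69} + 2 \left(-10\right)}\right)^{2} = \left(-4 + \sqrt{\sqrt{69} - 20}\right)^{2} = \left(-4 + \sqrt{-20 + \sqrt{69}}\right)^{2}$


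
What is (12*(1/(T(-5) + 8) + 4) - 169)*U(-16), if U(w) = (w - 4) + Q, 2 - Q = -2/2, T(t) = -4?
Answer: 2006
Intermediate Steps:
Q = 3 (Q = 2 - (-2)/2 = 2 - 1*(-1) = 2 + 1 = 3)
U(w) = -1 + w (U(w) = (w - 4) + 3 = (-4 + w) + 3 = -1 + w)
(12*(1/(T(-5) + 8) + 4) - 169)*U(-16) = (12*(1/(-4 + 8) + 4) - 169)*(-1 - 16) = (12*(1/4 + 4) - 169)*(-17) = (12*(¼ + 4) - 169)*(-17) = (12*(17/4) - 169)*(-17) = (51 - 169)*(-17) = -118*(-17) = 2006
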